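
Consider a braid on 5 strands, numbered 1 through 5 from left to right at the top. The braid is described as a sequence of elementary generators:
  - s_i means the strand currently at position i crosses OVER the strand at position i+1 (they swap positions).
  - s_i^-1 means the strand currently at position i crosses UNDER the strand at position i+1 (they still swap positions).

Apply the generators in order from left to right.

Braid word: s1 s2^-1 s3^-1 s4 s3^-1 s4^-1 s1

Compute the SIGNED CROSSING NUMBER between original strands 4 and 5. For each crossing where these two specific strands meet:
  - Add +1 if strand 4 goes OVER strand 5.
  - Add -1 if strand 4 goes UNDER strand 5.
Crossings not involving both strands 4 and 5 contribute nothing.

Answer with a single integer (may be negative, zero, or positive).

Gen 1: crossing 1x2. Both 4&5? no. Sum: 0
Gen 2: crossing 1x3. Both 4&5? no. Sum: 0
Gen 3: crossing 1x4. Both 4&5? no. Sum: 0
Gen 4: crossing 1x5. Both 4&5? no. Sum: 0
Gen 5: 4 under 5. Both 4&5? yes. Contrib: -1. Sum: -1
Gen 6: crossing 4x1. Both 4&5? no. Sum: -1
Gen 7: crossing 2x3. Both 4&5? no. Sum: -1

Answer: -1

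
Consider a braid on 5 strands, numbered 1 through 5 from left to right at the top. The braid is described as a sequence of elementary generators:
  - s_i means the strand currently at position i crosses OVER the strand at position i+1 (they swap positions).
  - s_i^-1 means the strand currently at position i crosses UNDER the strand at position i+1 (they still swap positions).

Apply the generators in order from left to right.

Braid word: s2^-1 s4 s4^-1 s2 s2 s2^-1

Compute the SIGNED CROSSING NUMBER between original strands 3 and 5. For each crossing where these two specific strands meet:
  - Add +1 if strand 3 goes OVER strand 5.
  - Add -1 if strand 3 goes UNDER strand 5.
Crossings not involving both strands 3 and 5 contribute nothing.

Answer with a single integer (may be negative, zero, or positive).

Answer: 0

Derivation:
Gen 1: crossing 2x3. Both 3&5? no. Sum: 0
Gen 2: crossing 4x5. Both 3&5? no. Sum: 0
Gen 3: crossing 5x4. Both 3&5? no. Sum: 0
Gen 4: crossing 3x2. Both 3&5? no. Sum: 0
Gen 5: crossing 2x3. Both 3&5? no. Sum: 0
Gen 6: crossing 3x2. Both 3&5? no. Sum: 0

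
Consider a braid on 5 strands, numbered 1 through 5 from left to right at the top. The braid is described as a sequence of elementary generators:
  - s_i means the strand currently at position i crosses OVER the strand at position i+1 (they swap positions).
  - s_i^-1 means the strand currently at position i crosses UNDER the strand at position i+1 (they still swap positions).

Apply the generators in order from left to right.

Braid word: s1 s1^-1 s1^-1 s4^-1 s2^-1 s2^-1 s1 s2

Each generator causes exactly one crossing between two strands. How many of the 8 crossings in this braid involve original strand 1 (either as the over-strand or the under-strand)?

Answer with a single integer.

Gen 1: crossing 1x2. Involves strand 1? yes. Count so far: 1
Gen 2: crossing 2x1. Involves strand 1? yes. Count so far: 2
Gen 3: crossing 1x2. Involves strand 1? yes. Count so far: 3
Gen 4: crossing 4x5. Involves strand 1? no. Count so far: 3
Gen 5: crossing 1x3. Involves strand 1? yes. Count so far: 4
Gen 6: crossing 3x1. Involves strand 1? yes. Count so far: 5
Gen 7: crossing 2x1. Involves strand 1? yes. Count so far: 6
Gen 8: crossing 2x3. Involves strand 1? no. Count so far: 6

Answer: 6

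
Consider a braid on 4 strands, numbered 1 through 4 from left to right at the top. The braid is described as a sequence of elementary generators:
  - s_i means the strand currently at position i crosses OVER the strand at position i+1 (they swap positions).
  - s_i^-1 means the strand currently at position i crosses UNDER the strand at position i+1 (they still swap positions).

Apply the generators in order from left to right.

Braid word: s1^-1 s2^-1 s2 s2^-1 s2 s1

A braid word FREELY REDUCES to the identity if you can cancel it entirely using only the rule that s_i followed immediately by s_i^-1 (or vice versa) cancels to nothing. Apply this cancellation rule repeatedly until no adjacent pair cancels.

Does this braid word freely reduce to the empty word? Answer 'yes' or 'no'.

Gen 1 (s1^-1): push. Stack: [s1^-1]
Gen 2 (s2^-1): push. Stack: [s1^-1 s2^-1]
Gen 3 (s2): cancels prior s2^-1. Stack: [s1^-1]
Gen 4 (s2^-1): push. Stack: [s1^-1 s2^-1]
Gen 5 (s2): cancels prior s2^-1. Stack: [s1^-1]
Gen 6 (s1): cancels prior s1^-1. Stack: []
Reduced word: (empty)

Answer: yes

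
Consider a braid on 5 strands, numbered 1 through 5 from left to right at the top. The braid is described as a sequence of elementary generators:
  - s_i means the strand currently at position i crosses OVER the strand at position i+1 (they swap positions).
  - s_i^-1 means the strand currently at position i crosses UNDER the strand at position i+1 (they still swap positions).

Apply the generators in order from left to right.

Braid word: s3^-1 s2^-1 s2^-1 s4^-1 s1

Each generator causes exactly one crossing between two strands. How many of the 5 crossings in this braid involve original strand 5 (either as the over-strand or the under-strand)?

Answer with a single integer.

Gen 1: crossing 3x4. Involves strand 5? no. Count so far: 0
Gen 2: crossing 2x4. Involves strand 5? no. Count so far: 0
Gen 3: crossing 4x2. Involves strand 5? no. Count so far: 0
Gen 4: crossing 3x5. Involves strand 5? yes. Count so far: 1
Gen 5: crossing 1x2. Involves strand 5? no. Count so far: 1

Answer: 1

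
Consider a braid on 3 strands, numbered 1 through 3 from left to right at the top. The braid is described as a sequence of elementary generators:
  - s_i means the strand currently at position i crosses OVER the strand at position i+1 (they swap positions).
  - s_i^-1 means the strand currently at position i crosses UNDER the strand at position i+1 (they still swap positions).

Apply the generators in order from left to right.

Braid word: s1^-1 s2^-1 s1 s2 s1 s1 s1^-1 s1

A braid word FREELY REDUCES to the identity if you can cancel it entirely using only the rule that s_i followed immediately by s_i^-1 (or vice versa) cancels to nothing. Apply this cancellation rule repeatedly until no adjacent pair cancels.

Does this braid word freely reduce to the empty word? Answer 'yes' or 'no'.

Answer: no

Derivation:
Gen 1 (s1^-1): push. Stack: [s1^-1]
Gen 2 (s2^-1): push. Stack: [s1^-1 s2^-1]
Gen 3 (s1): push. Stack: [s1^-1 s2^-1 s1]
Gen 4 (s2): push. Stack: [s1^-1 s2^-1 s1 s2]
Gen 5 (s1): push. Stack: [s1^-1 s2^-1 s1 s2 s1]
Gen 6 (s1): push. Stack: [s1^-1 s2^-1 s1 s2 s1 s1]
Gen 7 (s1^-1): cancels prior s1. Stack: [s1^-1 s2^-1 s1 s2 s1]
Gen 8 (s1): push. Stack: [s1^-1 s2^-1 s1 s2 s1 s1]
Reduced word: s1^-1 s2^-1 s1 s2 s1 s1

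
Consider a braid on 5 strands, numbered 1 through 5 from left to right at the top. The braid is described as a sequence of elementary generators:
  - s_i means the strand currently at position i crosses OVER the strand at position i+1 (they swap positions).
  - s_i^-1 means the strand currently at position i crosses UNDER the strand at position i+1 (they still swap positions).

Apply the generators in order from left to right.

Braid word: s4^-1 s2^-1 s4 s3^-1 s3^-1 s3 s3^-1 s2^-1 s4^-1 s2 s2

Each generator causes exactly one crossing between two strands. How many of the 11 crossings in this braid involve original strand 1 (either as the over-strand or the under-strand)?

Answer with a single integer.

Answer: 0

Derivation:
Gen 1: crossing 4x5. Involves strand 1? no. Count so far: 0
Gen 2: crossing 2x3. Involves strand 1? no. Count so far: 0
Gen 3: crossing 5x4. Involves strand 1? no. Count so far: 0
Gen 4: crossing 2x4. Involves strand 1? no. Count so far: 0
Gen 5: crossing 4x2. Involves strand 1? no. Count so far: 0
Gen 6: crossing 2x4. Involves strand 1? no. Count so far: 0
Gen 7: crossing 4x2. Involves strand 1? no. Count so far: 0
Gen 8: crossing 3x2. Involves strand 1? no. Count so far: 0
Gen 9: crossing 4x5. Involves strand 1? no. Count so far: 0
Gen 10: crossing 2x3. Involves strand 1? no. Count so far: 0
Gen 11: crossing 3x2. Involves strand 1? no. Count so far: 0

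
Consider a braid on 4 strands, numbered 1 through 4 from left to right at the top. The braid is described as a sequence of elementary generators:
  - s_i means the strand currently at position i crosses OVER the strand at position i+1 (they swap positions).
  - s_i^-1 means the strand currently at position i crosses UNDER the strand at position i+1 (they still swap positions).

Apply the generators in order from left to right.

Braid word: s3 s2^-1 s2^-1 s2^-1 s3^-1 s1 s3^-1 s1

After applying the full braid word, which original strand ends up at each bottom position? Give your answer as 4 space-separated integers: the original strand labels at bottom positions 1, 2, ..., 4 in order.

Gen 1 (s3): strand 3 crosses over strand 4. Perm now: [1 2 4 3]
Gen 2 (s2^-1): strand 2 crosses under strand 4. Perm now: [1 4 2 3]
Gen 3 (s2^-1): strand 4 crosses under strand 2. Perm now: [1 2 4 3]
Gen 4 (s2^-1): strand 2 crosses under strand 4. Perm now: [1 4 2 3]
Gen 5 (s3^-1): strand 2 crosses under strand 3. Perm now: [1 4 3 2]
Gen 6 (s1): strand 1 crosses over strand 4. Perm now: [4 1 3 2]
Gen 7 (s3^-1): strand 3 crosses under strand 2. Perm now: [4 1 2 3]
Gen 8 (s1): strand 4 crosses over strand 1. Perm now: [1 4 2 3]

Answer: 1 4 2 3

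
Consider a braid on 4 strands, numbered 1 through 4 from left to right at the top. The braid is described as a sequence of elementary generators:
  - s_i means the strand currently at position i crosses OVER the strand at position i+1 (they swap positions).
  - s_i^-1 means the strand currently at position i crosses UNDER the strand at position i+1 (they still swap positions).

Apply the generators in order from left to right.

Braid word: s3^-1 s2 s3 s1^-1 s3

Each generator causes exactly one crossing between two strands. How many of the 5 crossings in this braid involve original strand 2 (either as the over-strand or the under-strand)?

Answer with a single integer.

Gen 1: crossing 3x4. Involves strand 2? no. Count so far: 0
Gen 2: crossing 2x4. Involves strand 2? yes. Count so far: 1
Gen 3: crossing 2x3. Involves strand 2? yes. Count so far: 2
Gen 4: crossing 1x4. Involves strand 2? no. Count so far: 2
Gen 5: crossing 3x2. Involves strand 2? yes. Count so far: 3

Answer: 3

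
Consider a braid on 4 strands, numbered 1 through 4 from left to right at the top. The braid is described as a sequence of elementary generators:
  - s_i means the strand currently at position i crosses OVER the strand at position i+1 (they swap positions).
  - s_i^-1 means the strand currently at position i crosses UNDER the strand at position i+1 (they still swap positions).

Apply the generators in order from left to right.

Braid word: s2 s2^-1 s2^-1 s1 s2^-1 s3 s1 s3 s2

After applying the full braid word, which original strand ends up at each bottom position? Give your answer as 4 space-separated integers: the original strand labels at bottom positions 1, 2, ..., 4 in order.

Gen 1 (s2): strand 2 crosses over strand 3. Perm now: [1 3 2 4]
Gen 2 (s2^-1): strand 3 crosses under strand 2. Perm now: [1 2 3 4]
Gen 3 (s2^-1): strand 2 crosses under strand 3. Perm now: [1 3 2 4]
Gen 4 (s1): strand 1 crosses over strand 3. Perm now: [3 1 2 4]
Gen 5 (s2^-1): strand 1 crosses under strand 2. Perm now: [3 2 1 4]
Gen 6 (s3): strand 1 crosses over strand 4. Perm now: [3 2 4 1]
Gen 7 (s1): strand 3 crosses over strand 2. Perm now: [2 3 4 1]
Gen 8 (s3): strand 4 crosses over strand 1. Perm now: [2 3 1 4]
Gen 9 (s2): strand 3 crosses over strand 1. Perm now: [2 1 3 4]

Answer: 2 1 3 4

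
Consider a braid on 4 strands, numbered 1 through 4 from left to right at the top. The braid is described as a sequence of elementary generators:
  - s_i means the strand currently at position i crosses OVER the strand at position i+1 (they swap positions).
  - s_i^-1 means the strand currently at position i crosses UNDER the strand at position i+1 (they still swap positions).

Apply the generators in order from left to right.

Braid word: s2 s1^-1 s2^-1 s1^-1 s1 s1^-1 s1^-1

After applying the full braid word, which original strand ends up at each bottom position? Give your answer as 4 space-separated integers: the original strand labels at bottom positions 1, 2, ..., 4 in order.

Gen 1 (s2): strand 2 crosses over strand 3. Perm now: [1 3 2 4]
Gen 2 (s1^-1): strand 1 crosses under strand 3. Perm now: [3 1 2 4]
Gen 3 (s2^-1): strand 1 crosses under strand 2. Perm now: [3 2 1 4]
Gen 4 (s1^-1): strand 3 crosses under strand 2. Perm now: [2 3 1 4]
Gen 5 (s1): strand 2 crosses over strand 3. Perm now: [3 2 1 4]
Gen 6 (s1^-1): strand 3 crosses under strand 2. Perm now: [2 3 1 4]
Gen 7 (s1^-1): strand 2 crosses under strand 3. Perm now: [3 2 1 4]

Answer: 3 2 1 4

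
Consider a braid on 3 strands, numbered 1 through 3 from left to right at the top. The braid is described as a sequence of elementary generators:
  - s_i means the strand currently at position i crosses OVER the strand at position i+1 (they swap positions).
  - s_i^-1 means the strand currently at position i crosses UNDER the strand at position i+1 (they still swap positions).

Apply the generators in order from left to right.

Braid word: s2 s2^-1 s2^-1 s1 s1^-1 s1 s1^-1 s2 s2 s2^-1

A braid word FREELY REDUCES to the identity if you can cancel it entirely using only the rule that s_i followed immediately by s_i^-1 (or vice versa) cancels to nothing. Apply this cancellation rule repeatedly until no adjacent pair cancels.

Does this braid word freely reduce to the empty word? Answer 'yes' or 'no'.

Answer: yes

Derivation:
Gen 1 (s2): push. Stack: [s2]
Gen 2 (s2^-1): cancels prior s2. Stack: []
Gen 3 (s2^-1): push. Stack: [s2^-1]
Gen 4 (s1): push. Stack: [s2^-1 s1]
Gen 5 (s1^-1): cancels prior s1. Stack: [s2^-1]
Gen 6 (s1): push. Stack: [s2^-1 s1]
Gen 7 (s1^-1): cancels prior s1. Stack: [s2^-1]
Gen 8 (s2): cancels prior s2^-1. Stack: []
Gen 9 (s2): push. Stack: [s2]
Gen 10 (s2^-1): cancels prior s2. Stack: []
Reduced word: (empty)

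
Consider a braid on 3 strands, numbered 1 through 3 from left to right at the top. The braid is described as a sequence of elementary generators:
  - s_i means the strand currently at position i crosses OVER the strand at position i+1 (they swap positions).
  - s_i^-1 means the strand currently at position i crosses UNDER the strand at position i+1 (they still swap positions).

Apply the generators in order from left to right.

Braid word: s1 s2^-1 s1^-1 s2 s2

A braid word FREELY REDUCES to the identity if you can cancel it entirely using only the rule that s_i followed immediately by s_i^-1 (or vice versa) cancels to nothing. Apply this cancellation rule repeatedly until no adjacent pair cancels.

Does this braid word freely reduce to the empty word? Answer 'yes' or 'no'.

Answer: no

Derivation:
Gen 1 (s1): push. Stack: [s1]
Gen 2 (s2^-1): push. Stack: [s1 s2^-1]
Gen 3 (s1^-1): push. Stack: [s1 s2^-1 s1^-1]
Gen 4 (s2): push. Stack: [s1 s2^-1 s1^-1 s2]
Gen 5 (s2): push. Stack: [s1 s2^-1 s1^-1 s2 s2]
Reduced word: s1 s2^-1 s1^-1 s2 s2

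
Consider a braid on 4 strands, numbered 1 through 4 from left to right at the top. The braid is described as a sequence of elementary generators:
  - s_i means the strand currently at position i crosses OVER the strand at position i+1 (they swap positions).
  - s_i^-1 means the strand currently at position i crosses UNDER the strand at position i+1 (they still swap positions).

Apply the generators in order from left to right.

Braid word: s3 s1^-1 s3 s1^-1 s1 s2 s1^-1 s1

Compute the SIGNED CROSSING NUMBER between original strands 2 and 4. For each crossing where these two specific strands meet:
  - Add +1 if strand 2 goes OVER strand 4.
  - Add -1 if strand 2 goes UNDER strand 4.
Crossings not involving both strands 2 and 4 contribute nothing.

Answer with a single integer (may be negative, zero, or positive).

Answer: 0

Derivation:
Gen 1: crossing 3x4. Both 2&4? no. Sum: 0
Gen 2: crossing 1x2. Both 2&4? no. Sum: 0
Gen 3: crossing 4x3. Both 2&4? no. Sum: 0
Gen 4: crossing 2x1. Both 2&4? no. Sum: 0
Gen 5: crossing 1x2. Both 2&4? no. Sum: 0
Gen 6: crossing 1x3. Both 2&4? no. Sum: 0
Gen 7: crossing 2x3. Both 2&4? no. Sum: 0
Gen 8: crossing 3x2. Both 2&4? no. Sum: 0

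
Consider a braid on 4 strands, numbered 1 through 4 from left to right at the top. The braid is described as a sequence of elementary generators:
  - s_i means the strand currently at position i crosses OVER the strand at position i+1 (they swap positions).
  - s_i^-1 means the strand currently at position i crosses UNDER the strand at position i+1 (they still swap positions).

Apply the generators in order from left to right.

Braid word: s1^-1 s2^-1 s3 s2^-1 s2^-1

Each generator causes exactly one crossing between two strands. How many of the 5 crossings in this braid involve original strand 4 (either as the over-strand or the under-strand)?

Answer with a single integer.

Gen 1: crossing 1x2. Involves strand 4? no. Count so far: 0
Gen 2: crossing 1x3. Involves strand 4? no. Count so far: 0
Gen 3: crossing 1x4. Involves strand 4? yes. Count so far: 1
Gen 4: crossing 3x4. Involves strand 4? yes. Count so far: 2
Gen 5: crossing 4x3. Involves strand 4? yes. Count so far: 3

Answer: 3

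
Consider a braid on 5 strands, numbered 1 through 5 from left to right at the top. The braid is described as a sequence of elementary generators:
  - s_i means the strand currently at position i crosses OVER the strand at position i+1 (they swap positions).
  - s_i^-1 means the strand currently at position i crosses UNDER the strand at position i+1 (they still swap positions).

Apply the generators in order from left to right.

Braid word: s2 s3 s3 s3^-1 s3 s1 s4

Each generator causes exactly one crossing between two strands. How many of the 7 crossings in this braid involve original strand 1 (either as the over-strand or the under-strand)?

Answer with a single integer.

Gen 1: crossing 2x3. Involves strand 1? no. Count so far: 0
Gen 2: crossing 2x4. Involves strand 1? no. Count so far: 0
Gen 3: crossing 4x2. Involves strand 1? no. Count so far: 0
Gen 4: crossing 2x4. Involves strand 1? no. Count so far: 0
Gen 5: crossing 4x2. Involves strand 1? no. Count so far: 0
Gen 6: crossing 1x3. Involves strand 1? yes. Count so far: 1
Gen 7: crossing 4x5. Involves strand 1? no. Count so far: 1

Answer: 1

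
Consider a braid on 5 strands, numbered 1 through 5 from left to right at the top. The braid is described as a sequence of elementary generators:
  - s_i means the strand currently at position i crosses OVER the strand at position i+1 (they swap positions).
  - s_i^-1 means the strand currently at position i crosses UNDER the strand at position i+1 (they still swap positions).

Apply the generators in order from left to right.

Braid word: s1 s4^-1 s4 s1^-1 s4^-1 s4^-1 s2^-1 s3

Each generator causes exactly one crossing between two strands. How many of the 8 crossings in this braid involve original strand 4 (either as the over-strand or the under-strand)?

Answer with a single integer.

Gen 1: crossing 1x2. Involves strand 4? no. Count so far: 0
Gen 2: crossing 4x5. Involves strand 4? yes. Count so far: 1
Gen 3: crossing 5x4. Involves strand 4? yes. Count so far: 2
Gen 4: crossing 2x1. Involves strand 4? no. Count so far: 2
Gen 5: crossing 4x5. Involves strand 4? yes. Count so far: 3
Gen 6: crossing 5x4. Involves strand 4? yes. Count so far: 4
Gen 7: crossing 2x3. Involves strand 4? no. Count so far: 4
Gen 8: crossing 2x4. Involves strand 4? yes. Count so far: 5

Answer: 5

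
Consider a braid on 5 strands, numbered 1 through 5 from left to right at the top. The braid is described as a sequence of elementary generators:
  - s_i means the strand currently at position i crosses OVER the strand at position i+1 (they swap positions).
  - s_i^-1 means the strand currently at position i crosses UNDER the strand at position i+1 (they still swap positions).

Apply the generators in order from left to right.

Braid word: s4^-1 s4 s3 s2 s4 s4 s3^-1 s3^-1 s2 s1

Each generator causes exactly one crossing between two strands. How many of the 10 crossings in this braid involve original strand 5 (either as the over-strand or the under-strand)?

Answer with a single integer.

Answer: 4

Derivation:
Gen 1: crossing 4x5. Involves strand 5? yes. Count so far: 1
Gen 2: crossing 5x4. Involves strand 5? yes. Count so far: 2
Gen 3: crossing 3x4. Involves strand 5? no. Count so far: 2
Gen 4: crossing 2x4. Involves strand 5? no. Count so far: 2
Gen 5: crossing 3x5. Involves strand 5? yes. Count so far: 3
Gen 6: crossing 5x3. Involves strand 5? yes. Count so far: 4
Gen 7: crossing 2x3. Involves strand 5? no. Count so far: 4
Gen 8: crossing 3x2. Involves strand 5? no. Count so far: 4
Gen 9: crossing 4x2. Involves strand 5? no. Count so far: 4
Gen 10: crossing 1x2. Involves strand 5? no. Count so far: 4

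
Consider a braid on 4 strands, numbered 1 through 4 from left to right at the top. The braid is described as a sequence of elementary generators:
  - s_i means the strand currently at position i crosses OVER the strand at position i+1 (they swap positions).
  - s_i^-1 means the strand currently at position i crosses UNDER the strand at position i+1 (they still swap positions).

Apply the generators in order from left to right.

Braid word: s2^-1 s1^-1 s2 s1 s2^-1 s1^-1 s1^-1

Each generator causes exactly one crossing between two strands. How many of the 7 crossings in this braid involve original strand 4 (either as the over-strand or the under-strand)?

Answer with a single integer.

Gen 1: crossing 2x3. Involves strand 4? no. Count so far: 0
Gen 2: crossing 1x3. Involves strand 4? no. Count so far: 0
Gen 3: crossing 1x2. Involves strand 4? no. Count so far: 0
Gen 4: crossing 3x2. Involves strand 4? no. Count so far: 0
Gen 5: crossing 3x1. Involves strand 4? no. Count so far: 0
Gen 6: crossing 2x1. Involves strand 4? no. Count so far: 0
Gen 7: crossing 1x2. Involves strand 4? no. Count so far: 0

Answer: 0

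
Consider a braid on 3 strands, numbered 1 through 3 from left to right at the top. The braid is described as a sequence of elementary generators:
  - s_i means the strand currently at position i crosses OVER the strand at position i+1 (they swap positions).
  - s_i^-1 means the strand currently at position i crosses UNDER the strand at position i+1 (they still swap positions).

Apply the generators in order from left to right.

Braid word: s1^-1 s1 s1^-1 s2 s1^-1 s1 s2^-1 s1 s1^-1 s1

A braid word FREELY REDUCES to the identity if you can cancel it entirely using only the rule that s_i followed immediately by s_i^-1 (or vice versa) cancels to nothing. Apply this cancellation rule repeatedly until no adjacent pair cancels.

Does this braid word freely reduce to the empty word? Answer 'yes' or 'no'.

Answer: yes

Derivation:
Gen 1 (s1^-1): push. Stack: [s1^-1]
Gen 2 (s1): cancels prior s1^-1. Stack: []
Gen 3 (s1^-1): push. Stack: [s1^-1]
Gen 4 (s2): push. Stack: [s1^-1 s2]
Gen 5 (s1^-1): push. Stack: [s1^-1 s2 s1^-1]
Gen 6 (s1): cancels prior s1^-1. Stack: [s1^-1 s2]
Gen 7 (s2^-1): cancels prior s2. Stack: [s1^-1]
Gen 8 (s1): cancels prior s1^-1. Stack: []
Gen 9 (s1^-1): push. Stack: [s1^-1]
Gen 10 (s1): cancels prior s1^-1. Stack: []
Reduced word: (empty)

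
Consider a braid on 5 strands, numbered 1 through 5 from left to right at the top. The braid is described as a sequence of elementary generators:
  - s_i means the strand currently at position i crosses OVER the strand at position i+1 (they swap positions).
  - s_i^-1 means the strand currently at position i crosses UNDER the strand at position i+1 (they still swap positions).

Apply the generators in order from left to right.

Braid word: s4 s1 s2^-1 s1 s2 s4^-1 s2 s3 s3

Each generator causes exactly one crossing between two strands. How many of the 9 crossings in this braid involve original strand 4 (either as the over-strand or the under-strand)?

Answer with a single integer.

Gen 1: crossing 4x5. Involves strand 4? yes. Count so far: 1
Gen 2: crossing 1x2. Involves strand 4? no. Count so far: 1
Gen 3: crossing 1x3. Involves strand 4? no. Count so far: 1
Gen 4: crossing 2x3. Involves strand 4? no. Count so far: 1
Gen 5: crossing 2x1. Involves strand 4? no. Count so far: 1
Gen 6: crossing 5x4. Involves strand 4? yes. Count so far: 2
Gen 7: crossing 1x2. Involves strand 4? no. Count so far: 2
Gen 8: crossing 1x4. Involves strand 4? yes. Count so far: 3
Gen 9: crossing 4x1. Involves strand 4? yes. Count so far: 4

Answer: 4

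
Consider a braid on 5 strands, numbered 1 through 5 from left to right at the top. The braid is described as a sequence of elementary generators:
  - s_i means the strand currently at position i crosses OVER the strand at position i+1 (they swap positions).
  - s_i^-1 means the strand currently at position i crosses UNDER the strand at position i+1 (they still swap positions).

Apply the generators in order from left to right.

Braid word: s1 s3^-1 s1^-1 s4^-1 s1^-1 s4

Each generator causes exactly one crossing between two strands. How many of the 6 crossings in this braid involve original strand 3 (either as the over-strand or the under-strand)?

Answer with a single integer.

Gen 1: crossing 1x2. Involves strand 3? no. Count so far: 0
Gen 2: crossing 3x4. Involves strand 3? yes. Count so far: 1
Gen 3: crossing 2x1. Involves strand 3? no. Count so far: 1
Gen 4: crossing 3x5. Involves strand 3? yes. Count so far: 2
Gen 5: crossing 1x2. Involves strand 3? no. Count so far: 2
Gen 6: crossing 5x3. Involves strand 3? yes. Count so far: 3

Answer: 3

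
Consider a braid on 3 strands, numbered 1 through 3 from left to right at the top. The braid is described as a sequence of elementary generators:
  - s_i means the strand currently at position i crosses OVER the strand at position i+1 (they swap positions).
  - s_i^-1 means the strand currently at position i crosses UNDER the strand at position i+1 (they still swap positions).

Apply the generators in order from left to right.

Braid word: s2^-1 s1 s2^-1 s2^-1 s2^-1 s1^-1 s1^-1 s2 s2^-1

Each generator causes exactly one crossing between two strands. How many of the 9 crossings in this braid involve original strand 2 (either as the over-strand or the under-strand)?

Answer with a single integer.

Gen 1: crossing 2x3. Involves strand 2? yes. Count so far: 1
Gen 2: crossing 1x3. Involves strand 2? no. Count so far: 1
Gen 3: crossing 1x2. Involves strand 2? yes. Count so far: 2
Gen 4: crossing 2x1. Involves strand 2? yes. Count so far: 3
Gen 5: crossing 1x2. Involves strand 2? yes. Count so far: 4
Gen 6: crossing 3x2. Involves strand 2? yes. Count so far: 5
Gen 7: crossing 2x3. Involves strand 2? yes. Count so far: 6
Gen 8: crossing 2x1. Involves strand 2? yes. Count so far: 7
Gen 9: crossing 1x2. Involves strand 2? yes. Count so far: 8

Answer: 8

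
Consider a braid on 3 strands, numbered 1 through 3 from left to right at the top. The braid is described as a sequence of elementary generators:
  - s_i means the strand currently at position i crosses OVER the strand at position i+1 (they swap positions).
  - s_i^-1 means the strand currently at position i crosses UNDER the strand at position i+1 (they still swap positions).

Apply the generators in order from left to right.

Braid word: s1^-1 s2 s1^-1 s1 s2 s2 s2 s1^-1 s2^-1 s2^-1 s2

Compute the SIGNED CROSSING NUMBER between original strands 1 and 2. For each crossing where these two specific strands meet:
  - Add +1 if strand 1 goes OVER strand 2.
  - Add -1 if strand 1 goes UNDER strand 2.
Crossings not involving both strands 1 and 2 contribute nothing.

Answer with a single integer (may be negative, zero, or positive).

Answer: 0

Derivation:
Gen 1: 1 under 2. Both 1&2? yes. Contrib: -1. Sum: -1
Gen 2: crossing 1x3. Both 1&2? no. Sum: -1
Gen 3: crossing 2x3. Both 1&2? no. Sum: -1
Gen 4: crossing 3x2. Both 1&2? no. Sum: -1
Gen 5: crossing 3x1. Both 1&2? no. Sum: -1
Gen 6: crossing 1x3. Both 1&2? no. Sum: -1
Gen 7: crossing 3x1. Both 1&2? no. Sum: -1
Gen 8: 2 under 1. Both 1&2? yes. Contrib: +1. Sum: 0
Gen 9: crossing 2x3. Both 1&2? no. Sum: 0
Gen 10: crossing 3x2. Both 1&2? no. Sum: 0
Gen 11: crossing 2x3. Both 1&2? no. Sum: 0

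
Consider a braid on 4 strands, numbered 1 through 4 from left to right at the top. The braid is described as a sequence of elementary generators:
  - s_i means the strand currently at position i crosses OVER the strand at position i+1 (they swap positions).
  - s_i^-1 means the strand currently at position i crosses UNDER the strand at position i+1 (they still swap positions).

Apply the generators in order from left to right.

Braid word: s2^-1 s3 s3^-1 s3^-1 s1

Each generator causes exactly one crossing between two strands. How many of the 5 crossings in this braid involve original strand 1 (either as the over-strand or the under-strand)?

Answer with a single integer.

Gen 1: crossing 2x3. Involves strand 1? no. Count so far: 0
Gen 2: crossing 2x4. Involves strand 1? no. Count so far: 0
Gen 3: crossing 4x2. Involves strand 1? no. Count so far: 0
Gen 4: crossing 2x4. Involves strand 1? no. Count so far: 0
Gen 5: crossing 1x3. Involves strand 1? yes. Count so far: 1

Answer: 1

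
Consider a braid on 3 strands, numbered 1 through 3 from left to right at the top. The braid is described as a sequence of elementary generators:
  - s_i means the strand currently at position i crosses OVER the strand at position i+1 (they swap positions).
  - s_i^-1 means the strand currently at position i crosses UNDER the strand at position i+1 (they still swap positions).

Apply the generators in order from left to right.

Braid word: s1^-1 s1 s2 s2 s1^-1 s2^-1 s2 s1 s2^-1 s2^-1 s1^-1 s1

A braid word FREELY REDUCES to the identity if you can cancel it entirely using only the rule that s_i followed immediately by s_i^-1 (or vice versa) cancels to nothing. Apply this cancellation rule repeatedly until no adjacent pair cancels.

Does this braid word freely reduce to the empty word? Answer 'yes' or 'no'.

Gen 1 (s1^-1): push. Stack: [s1^-1]
Gen 2 (s1): cancels prior s1^-1. Stack: []
Gen 3 (s2): push. Stack: [s2]
Gen 4 (s2): push. Stack: [s2 s2]
Gen 5 (s1^-1): push. Stack: [s2 s2 s1^-1]
Gen 6 (s2^-1): push. Stack: [s2 s2 s1^-1 s2^-1]
Gen 7 (s2): cancels prior s2^-1. Stack: [s2 s2 s1^-1]
Gen 8 (s1): cancels prior s1^-1. Stack: [s2 s2]
Gen 9 (s2^-1): cancels prior s2. Stack: [s2]
Gen 10 (s2^-1): cancels prior s2. Stack: []
Gen 11 (s1^-1): push. Stack: [s1^-1]
Gen 12 (s1): cancels prior s1^-1. Stack: []
Reduced word: (empty)

Answer: yes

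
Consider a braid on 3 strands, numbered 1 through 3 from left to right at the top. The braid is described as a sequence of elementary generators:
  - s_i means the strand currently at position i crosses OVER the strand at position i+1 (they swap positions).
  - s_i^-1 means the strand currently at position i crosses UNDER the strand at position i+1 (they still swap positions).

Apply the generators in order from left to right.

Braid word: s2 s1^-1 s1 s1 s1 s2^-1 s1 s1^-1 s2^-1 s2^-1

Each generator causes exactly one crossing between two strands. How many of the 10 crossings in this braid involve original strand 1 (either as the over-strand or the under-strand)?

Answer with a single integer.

Answer: 6

Derivation:
Gen 1: crossing 2x3. Involves strand 1? no. Count so far: 0
Gen 2: crossing 1x3. Involves strand 1? yes. Count so far: 1
Gen 3: crossing 3x1. Involves strand 1? yes. Count so far: 2
Gen 4: crossing 1x3. Involves strand 1? yes. Count so far: 3
Gen 5: crossing 3x1. Involves strand 1? yes. Count so far: 4
Gen 6: crossing 3x2. Involves strand 1? no. Count so far: 4
Gen 7: crossing 1x2. Involves strand 1? yes. Count so far: 5
Gen 8: crossing 2x1. Involves strand 1? yes. Count so far: 6
Gen 9: crossing 2x3. Involves strand 1? no. Count so far: 6
Gen 10: crossing 3x2. Involves strand 1? no. Count so far: 6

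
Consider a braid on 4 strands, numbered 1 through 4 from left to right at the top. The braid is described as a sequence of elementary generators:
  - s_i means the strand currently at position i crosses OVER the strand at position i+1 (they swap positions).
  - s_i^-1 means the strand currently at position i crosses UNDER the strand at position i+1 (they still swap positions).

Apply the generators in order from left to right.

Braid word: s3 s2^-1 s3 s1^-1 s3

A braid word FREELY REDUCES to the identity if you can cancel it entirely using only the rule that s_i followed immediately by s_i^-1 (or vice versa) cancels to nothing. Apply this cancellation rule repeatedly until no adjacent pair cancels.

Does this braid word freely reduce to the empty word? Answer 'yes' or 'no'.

Answer: no

Derivation:
Gen 1 (s3): push. Stack: [s3]
Gen 2 (s2^-1): push. Stack: [s3 s2^-1]
Gen 3 (s3): push. Stack: [s3 s2^-1 s3]
Gen 4 (s1^-1): push. Stack: [s3 s2^-1 s3 s1^-1]
Gen 5 (s3): push. Stack: [s3 s2^-1 s3 s1^-1 s3]
Reduced word: s3 s2^-1 s3 s1^-1 s3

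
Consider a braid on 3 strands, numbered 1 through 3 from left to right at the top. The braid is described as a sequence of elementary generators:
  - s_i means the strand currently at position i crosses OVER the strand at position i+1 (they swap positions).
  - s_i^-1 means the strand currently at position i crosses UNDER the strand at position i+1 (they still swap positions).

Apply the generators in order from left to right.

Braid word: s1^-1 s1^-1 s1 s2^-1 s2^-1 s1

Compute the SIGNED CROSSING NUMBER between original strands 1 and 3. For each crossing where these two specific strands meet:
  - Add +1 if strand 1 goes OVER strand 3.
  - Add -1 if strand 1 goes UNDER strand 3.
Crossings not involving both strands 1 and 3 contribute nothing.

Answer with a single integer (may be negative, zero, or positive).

Answer: 0

Derivation:
Gen 1: crossing 1x2. Both 1&3? no. Sum: 0
Gen 2: crossing 2x1. Both 1&3? no. Sum: 0
Gen 3: crossing 1x2. Both 1&3? no. Sum: 0
Gen 4: 1 under 3. Both 1&3? yes. Contrib: -1. Sum: -1
Gen 5: 3 under 1. Both 1&3? yes. Contrib: +1. Sum: 0
Gen 6: crossing 2x1. Both 1&3? no. Sum: 0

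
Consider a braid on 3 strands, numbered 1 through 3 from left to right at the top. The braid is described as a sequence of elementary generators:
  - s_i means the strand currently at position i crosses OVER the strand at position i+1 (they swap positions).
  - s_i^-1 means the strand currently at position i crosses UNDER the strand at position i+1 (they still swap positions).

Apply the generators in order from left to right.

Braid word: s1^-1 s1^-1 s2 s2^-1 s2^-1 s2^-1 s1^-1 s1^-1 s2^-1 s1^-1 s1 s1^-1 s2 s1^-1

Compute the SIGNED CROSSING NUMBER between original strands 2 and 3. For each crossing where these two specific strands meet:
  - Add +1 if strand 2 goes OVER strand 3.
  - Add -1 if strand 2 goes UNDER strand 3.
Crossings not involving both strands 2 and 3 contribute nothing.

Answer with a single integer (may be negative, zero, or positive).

Gen 1: crossing 1x2. Both 2&3? no. Sum: 0
Gen 2: crossing 2x1. Both 2&3? no. Sum: 0
Gen 3: 2 over 3. Both 2&3? yes. Contrib: +1. Sum: 1
Gen 4: 3 under 2. Both 2&3? yes. Contrib: +1. Sum: 2
Gen 5: 2 under 3. Both 2&3? yes. Contrib: -1. Sum: 1
Gen 6: 3 under 2. Both 2&3? yes. Contrib: +1. Sum: 2
Gen 7: crossing 1x2. Both 2&3? no. Sum: 2
Gen 8: crossing 2x1. Both 2&3? no. Sum: 2
Gen 9: 2 under 3. Both 2&3? yes. Contrib: -1. Sum: 1
Gen 10: crossing 1x3. Both 2&3? no. Sum: 1
Gen 11: crossing 3x1. Both 2&3? no. Sum: 1
Gen 12: crossing 1x3. Both 2&3? no. Sum: 1
Gen 13: crossing 1x2. Both 2&3? no. Sum: 1
Gen 14: 3 under 2. Both 2&3? yes. Contrib: +1. Sum: 2

Answer: 2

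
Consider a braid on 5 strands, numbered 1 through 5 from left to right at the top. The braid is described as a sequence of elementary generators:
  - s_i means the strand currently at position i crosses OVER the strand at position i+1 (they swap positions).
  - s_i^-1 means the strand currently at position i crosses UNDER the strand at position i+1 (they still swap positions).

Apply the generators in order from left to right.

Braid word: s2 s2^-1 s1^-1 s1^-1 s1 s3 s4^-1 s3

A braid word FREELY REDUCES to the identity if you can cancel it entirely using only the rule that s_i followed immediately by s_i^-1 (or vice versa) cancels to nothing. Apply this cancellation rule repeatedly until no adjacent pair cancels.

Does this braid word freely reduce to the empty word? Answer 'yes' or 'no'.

Gen 1 (s2): push. Stack: [s2]
Gen 2 (s2^-1): cancels prior s2. Stack: []
Gen 3 (s1^-1): push. Stack: [s1^-1]
Gen 4 (s1^-1): push. Stack: [s1^-1 s1^-1]
Gen 5 (s1): cancels prior s1^-1. Stack: [s1^-1]
Gen 6 (s3): push. Stack: [s1^-1 s3]
Gen 7 (s4^-1): push. Stack: [s1^-1 s3 s4^-1]
Gen 8 (s3): push. Stack: [s1^-1 s3 s4^-1 s3]
Reduced word: s1^-1 s3 s4^-1 s3

Answer: no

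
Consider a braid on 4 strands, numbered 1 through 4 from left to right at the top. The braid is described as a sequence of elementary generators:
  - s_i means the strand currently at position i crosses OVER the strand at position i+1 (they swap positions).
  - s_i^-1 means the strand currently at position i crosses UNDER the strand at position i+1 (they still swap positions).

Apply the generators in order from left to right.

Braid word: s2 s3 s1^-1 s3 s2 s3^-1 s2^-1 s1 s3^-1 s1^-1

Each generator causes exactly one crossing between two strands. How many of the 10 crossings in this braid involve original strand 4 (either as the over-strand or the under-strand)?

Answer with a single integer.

Gen 1: crossing 2x3. Involves strand 4? no. Count so far: 0
Gen 2: crossing 2x4. Involves strand 4? yes. Count so far: 1
Gen 3: crossing 1x3. Involves strand 4? no. Count so far: 1
Gen 4: crossing 4x2. Involves strand 4? yes. Count so far: 2
Gen 5: crossing 1x2. Involves strand 4? no. Count so far: 2
Gen 6: crossing 1x4. Involves strand 4? yes. Count so far: 3
Gen 7: crossing 2x4. Involves strand 4? yes. Count so far: 4
Gen 8: crossing 3x4. Involves strand 4? yes. Count so far: 5
Gen 9: crossing 2x1. Involves strand 4? no. Count so far: 5
Gen 10: crossing 4x3. Involves strand 4? yes. Count so far: 6

Answer: 6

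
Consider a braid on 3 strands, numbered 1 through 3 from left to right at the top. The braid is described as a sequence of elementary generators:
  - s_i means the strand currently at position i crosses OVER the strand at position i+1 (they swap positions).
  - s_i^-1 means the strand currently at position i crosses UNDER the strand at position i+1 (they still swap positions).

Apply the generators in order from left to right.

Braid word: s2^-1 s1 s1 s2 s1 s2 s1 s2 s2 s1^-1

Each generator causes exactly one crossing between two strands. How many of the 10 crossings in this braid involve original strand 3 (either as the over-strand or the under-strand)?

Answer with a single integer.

Answer: 7

Derivation:
Gen 1: crossing 2x3. Involves strand 3? yes. Count so far: 1
Gen 2: crossing 1x3. Involves strand 3? yes. Count so far: 2
Gen 3: crossing 3x1. Involves strand 3? yes. Count so far: 3
Gen 4: crossing 3x2. Involves strand 3? yes. Count so far: 4
Gen 5: crossing 1x2. Involves strand 3? no. Count so far: 4
Gen 6: crossing 1x3. Involves strand 3? yes. Count so far: 5
Gen 7: crossing 2x3. Involves strand 3? yes. Count so far: 6
Gen 8: crossing 2x1. Involves strand 3? no. Count so far: 6
Gen 9: crossing 1x2. Involves strand 3? no. Count so far: 6
Gen 10: crossing 3x2. Involves strand 3? yes. Count so far: 7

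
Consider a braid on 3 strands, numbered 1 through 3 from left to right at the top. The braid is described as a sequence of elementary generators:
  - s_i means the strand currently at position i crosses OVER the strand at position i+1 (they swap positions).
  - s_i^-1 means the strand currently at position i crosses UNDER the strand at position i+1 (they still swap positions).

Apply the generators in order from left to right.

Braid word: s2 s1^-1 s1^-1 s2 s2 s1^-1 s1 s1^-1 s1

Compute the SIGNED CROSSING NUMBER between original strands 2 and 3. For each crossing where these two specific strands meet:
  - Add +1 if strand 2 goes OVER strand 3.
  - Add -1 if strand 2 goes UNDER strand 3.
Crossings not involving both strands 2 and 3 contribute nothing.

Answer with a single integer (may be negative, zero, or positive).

Answer: 1

Derivation:
Gen 1: 2 over 3. Both 2&3? yes. Contrib: +1. Sum: 1
Gen 2: crossing 1x3. Both 2&3? no. Sum: 1
Gen 3: crossing 3x1. Both 2&3? no. Sum: 1
Gen 4: 3 over 2. Both 2&3? yes. Contrib: -1. Sum: 0
Gen 5: 2 over 3. Both 2&3? yes. Contrib: +1. Sum: 1
Gen 6: crossing 1x3. Both 2&3? no. Sum: 1
Gen 7: crossing 3x1. Both 2&3? no. Sum: 1
Gen 8: crossing 1x3. Both 2&3? no. Sum: 1
Gen 9: crossing 3x1. Both 2&3? no. Sum: 1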